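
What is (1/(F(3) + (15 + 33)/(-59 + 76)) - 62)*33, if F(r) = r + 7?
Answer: -445467/218 ≈ -2043.4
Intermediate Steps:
F(r) = 7 + r
(1/(F(3) + (15 + 33)/(-59 + 76)) - 62)*33 = (1/((7 + 3) + (15 + 33)/(-59 + 76)) - 62)*33 = (1/(10 + 48/17) - 62)*33 = (1/(218/17) - 62)*33 = (17/218 - 62)*33 = -13499/218*33 = -445467/218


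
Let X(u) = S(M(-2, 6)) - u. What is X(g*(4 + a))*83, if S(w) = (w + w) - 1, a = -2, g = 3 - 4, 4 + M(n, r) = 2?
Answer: -249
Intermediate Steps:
M(n, r) = -2 (M(n, r) = -4 + 2 = -2)
g = -1
S(w) = -1 + 2*w (S(w) = 2*w - 1 = -1 + 2*w)
X(u) = -5 - u (X(u) = (-1 + 2*(-2)) - u = (-1 - 4) - u = -5 - u)
X(g*(4 + a))*83 = (-5 - (-1)*(4 - 2))*83 = (-5 - (-1)*2)*83 = (-5 - 1*(-2))*83 = (-5 + 2)*83 = -3*83 = -249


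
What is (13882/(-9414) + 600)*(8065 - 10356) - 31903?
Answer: -6604507790/4707 ≈ -1.4031e+6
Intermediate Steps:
(13882/(-9414) + 600)*(8065 - 10356) - 31903 = (13882*(-1/9414) + 600)*(-2291) - 31903 = (-6941/4707 + 600)*(-2291) - 31903 = (2817259/4707)*(-2291) - 31903 = -6454340369/4707 - 31903 = -6604507790/4707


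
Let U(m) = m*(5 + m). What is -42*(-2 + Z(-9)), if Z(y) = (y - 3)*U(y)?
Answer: 18228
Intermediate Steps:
Z(y) = y*(-3 + y)*(5 + y) (Z(y) = (y - 3)*(y*(5 + y)) = (-3 + y)*(y*(5 + y)) = y*(-3 + y)*(5 + y))
-42*(-2 + Z(-9)) = -42*(-2 - 9*(-3 - 9)*(5 - 9)) = -42*(-2 - 9*(-12)*(-4)) = -42*(-2 - 432) = -42*(-434) = 18228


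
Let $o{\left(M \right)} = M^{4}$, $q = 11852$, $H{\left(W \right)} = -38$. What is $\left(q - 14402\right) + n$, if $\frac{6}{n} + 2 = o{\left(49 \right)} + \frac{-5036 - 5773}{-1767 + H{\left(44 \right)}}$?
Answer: $- \frac{13266978074685}{5202736502} \approx -2550.0$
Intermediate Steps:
$n = \frac{5415}{5202736502}$ ($n = \frac{6}{-2 + \left(49^{4} + \frac{-5036 - 5773}{-1767 - 38}\right)} = \frac{6}{-2 + \left(5764801 - \frac{10809}{-1805}\right)} = \frac{6}{-2 + \left(5764801 - - \frac{10809}{1805}\right)} = \frac{6}{-2 + \left(5764801 + \frac{10809}{1805}\right)} = \frac{6}{-2 + \frac{10405476614}{1805}} = \frac{6}{\frac{10405473004}{1805}} = 6 \cdot \frac{1805}{10405473004} = \frac{5415}{5202736502} \approx 1.0408 \cdot 10^{-6}$)
$\left(q - 14402\right) + n = \left(11852 - 14402\right) + \frac{5415}{5202736502} = -2550 + \frac{5415}{5202736502} = - \frac{13266978074685}{5202736502}$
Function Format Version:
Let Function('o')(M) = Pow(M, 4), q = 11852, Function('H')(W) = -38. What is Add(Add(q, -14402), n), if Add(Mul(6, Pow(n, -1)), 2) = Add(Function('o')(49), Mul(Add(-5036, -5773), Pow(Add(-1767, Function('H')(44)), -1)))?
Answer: Rational(-13266978074685, 5202736502) ≈ -2550.0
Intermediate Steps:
n = Rational(5415, 5202736502) (n = Mul(6, Pow(Add(-2, Add(Pow(49, 4), Mul(Add(-5036, -5773), Pow(Add(-1767, -38), -1)))), -1)) = Mul(6, Pow(Add(-2, Add(5764801, Mul(-10809, Pow(-1805, -1)))), -1)) = Mul(6, Pow(Add(-2, Add(5764801, Mul(-10809, Rational(-1, 1805)))), -1)) = Mul(6, Pow(Add(-2, Add(5764801, Rational(10809, 1805))), -1)) = Mul(6, Pow(Add(-2, Rational(10405476614, 1805)), -1)) = Mul(6, Pow(Rational(10405473004, 1805), -1)) = Mul(6, Rational(1805, 10405473004)) = Rational(5415, 5202736502) ≈ 1.0408e-6)
Add(Add(q, -14402), n) = Add(Add(11852, -14402), Rational(5415, 5202736502)) = Add(-2550, Rational(5415, 5202736502)) = Rational(-13266978074685, 5202736502)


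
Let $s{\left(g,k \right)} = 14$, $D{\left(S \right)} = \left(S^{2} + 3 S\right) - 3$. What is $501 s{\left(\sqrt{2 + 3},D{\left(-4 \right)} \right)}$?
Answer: $7014$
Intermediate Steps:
$D{\left(S \right)} = -3 + S^{2} + 3 S$
$501 s{\left(\sqrt{2 + 3},D{\left(-4 \right)} \right)} = 501 \cdot 14 = 7014$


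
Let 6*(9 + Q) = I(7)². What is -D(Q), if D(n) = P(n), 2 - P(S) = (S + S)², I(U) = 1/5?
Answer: 1808551/5625 ≈ 321.52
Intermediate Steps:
I(U) = ⅕
P(S) = 2 - 4*S² (P(S) = 2 - (S + S)² = 2 - (2*S)² = 2 - 4*S²)
Q = -1349/150 (Q = -9 + (⅕)²/6 = -9 + (⅙)*(1/25) = -9 + 1/150 = -1349/150 ≈ -8.9933)
D(n) = 2 - 4*n²
-D(Q) = -(2 - 4*(-1349/150)²) = -(2 - 4*1819801/22500) = -(2 - 1819801/5625) = -1*(-1808551/5625) = 1808551/5625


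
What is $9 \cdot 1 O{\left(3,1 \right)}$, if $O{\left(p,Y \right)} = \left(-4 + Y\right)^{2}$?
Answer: $81$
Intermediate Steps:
$9 \cdot 1 O{\left(3,1 \right)} = 9 \cdot 1 \left(-4 + 1\right)^{2} = 9 \left(-3\right)^{2} = 9 \cdot 9 = 81$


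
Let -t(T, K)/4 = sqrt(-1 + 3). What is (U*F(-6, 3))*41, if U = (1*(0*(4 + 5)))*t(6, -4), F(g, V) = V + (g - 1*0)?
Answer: 0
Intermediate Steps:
t(T, K) = -4*sqrt(2) (t(T, K) = -4*sqrt(-1 + 3) = -4*sqrt(2))
F(g, V) = V + g (F(g, V) = V + (g + 0) = V + g)
U = 0 (U = (1*(0*(4 + 5)))*(-4*sqrt(2)) = (1*(0*9))*(-4*sqrt(2)) = (1*0)*(-4*sqrt(2)) = 0*(-4*sqrt(2)) = 0)
(U*F(-6, 3))*41 = (0*(3 - 6))*41 = (0*(-3))*41 = 0*41 = 0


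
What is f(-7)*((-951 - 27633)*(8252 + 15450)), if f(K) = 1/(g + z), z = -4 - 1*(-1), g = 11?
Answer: -84687246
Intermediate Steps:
z = -3 (z = -4 + 1 = -3)
f(K) = ⅛ (f(K) = 1/(11 - 3) = 1/8 = ⅛)
f(-7)*((-951 - 27633)*(8252 + 15450)) = ((-951 - 27633)*(8252 + 15450))/8 = (-28584*23702)/8 = (⅛)*(-677497968) = -84687246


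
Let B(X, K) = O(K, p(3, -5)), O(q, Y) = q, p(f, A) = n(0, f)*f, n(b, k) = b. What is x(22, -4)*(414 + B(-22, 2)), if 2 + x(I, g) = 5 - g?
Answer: 2912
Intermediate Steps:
p(f, A) = 0 (p(f, A) = 0*f = 0)
x(I, g) = 3 - g (x(I, g) = -2 + (5 - g) = 3 - g)
B(X, K) = K
x(22, -4)*(414 + B(-22, 2)) = (3 - 1*(-4))*(414 + 2) = (3 + 4)*416 = 7*416 = 2912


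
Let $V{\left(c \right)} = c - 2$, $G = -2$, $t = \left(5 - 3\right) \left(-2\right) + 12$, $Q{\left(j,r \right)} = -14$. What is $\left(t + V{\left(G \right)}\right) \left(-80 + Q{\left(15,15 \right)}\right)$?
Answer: $-376$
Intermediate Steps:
$t = 8$ ($t = 2 \left(-2\right) + 12 = -4 + 12 = 8$)
$V{\left(c \right)} = -2 + c$ ($V{\left(c \right)} = c - 2 = -2 + c$)
$\left(t + V{\left(G \right)}\right) \left(-80 + Q{\left(15,15 \right)}\right) = \left(8 - 4\right) \left(-80 - 14\right) = \left(8 - 4\right) \left(-94\right) = 4 \left(-94\right) = -376$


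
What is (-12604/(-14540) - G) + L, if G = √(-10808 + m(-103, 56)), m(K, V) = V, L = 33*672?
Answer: 80612911/3635 - 16*I*√42 ≈ 22177.0 - 103.69*I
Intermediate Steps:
L = 22176
G = 16*I*√42 (G = √(-10808 + 56) = √(-10752) = 16*I*√42 ≈ 103.69*I)
(-12604/(-14540) - G) + L = (-12604/(-14540) - 16*I*√42) + 22176 = (-12604*(-1/14540) - 16*I*√42) + 22176 = (3151/3635 - 16*I*√42) + 22176 = 80612911/3635 - 16*I*√42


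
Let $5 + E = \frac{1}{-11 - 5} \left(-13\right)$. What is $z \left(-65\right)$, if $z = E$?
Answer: $\frac{4355}{16} \approx 272.19$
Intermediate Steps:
$E = - \frac{67}{16}$ ($E = -5 + \frac{1}{-11 - 5} \left(-13\right) = -5 + \frac{1}{-16} \left(-13\right) = -5 - - \frac{13}{16} = -5 + \frac{13}{16} = - \frac{67}{16} \approx -4.1875$)
$z = - \frac{67}{16} \approx -4.1875$
$z \left(-65\right) = \left(- \frac{67}{16}\right) \left(-65\right) = \frac{4355}{16}$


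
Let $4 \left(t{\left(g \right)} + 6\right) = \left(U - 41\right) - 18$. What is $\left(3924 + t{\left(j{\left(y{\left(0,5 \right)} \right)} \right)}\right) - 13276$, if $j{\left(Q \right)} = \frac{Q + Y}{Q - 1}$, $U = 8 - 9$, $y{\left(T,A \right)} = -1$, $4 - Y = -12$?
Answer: $-9373$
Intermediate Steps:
$Y = 16$ ($Y = 4 - -12 = 4 + 12 = 16$)
$U = -1$ ($U = 8 - 9 = -1$)
$j{\left(Q \right)} = \frac{16 + Q}{-1 + Q}$ ($j{\left(Q \right)} = \frac{Q + 16}{Q - 1} = \frac{16 + Q}{-1 + Q}$)
$t{\left(g \right)} = -21$ ($t{\left(g \right)} = -6 + \frac{\left(-1 - 41\right) - 18}{4} = -6 + \frac{-42 - 18}{4} = -6 + \frac{1}{4} \left(-60\right) = -6 - 15 = -21$)
$\left(3924 + t{\left(j{\left(y{\left(0,5 \right)} \right)} \right)}\right) - 13276 = \left(3924 - 21\right) - 13276 = 3903 - 13276 = -9373$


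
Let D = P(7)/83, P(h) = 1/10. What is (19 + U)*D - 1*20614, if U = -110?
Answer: -17109711/830 ≈ -20614.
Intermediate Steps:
P(h) = ⅒
D = 1/830 (D = (⅒)/83 = (⅒)*(1/83) = 1/830 ≈ 0.0012048)
(19 + U)*D - 1*20614 = (19 - 110)*(1/830) - 1*20614 = -91*1/830 - 20614 = -91/830 - 20614 = -17109711/830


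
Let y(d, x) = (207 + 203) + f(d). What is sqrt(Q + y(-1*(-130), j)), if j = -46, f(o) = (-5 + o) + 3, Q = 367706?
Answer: 6*sqrt(10229) ≈ 606.83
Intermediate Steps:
f(o) = -2 + o
y(d, x) = 408 + d (y(d, x) = (207 + 203) + (-2 + d) = 410 + (-2 + d) = 408 + d)
sqrt(Q + y(-1*(-130), j)) = sqrt(367706 + (408 - 1*(-130))) = sqrt(367706 + (408 + 130)) = sqrt(367706 + 538) = sqrt(368244) = 6*sqrt(10229)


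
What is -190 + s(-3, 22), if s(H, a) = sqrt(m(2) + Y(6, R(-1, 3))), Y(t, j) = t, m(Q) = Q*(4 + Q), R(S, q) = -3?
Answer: -190 + 3*sqrt(2) ≈ -185.76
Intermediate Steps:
s(H, a) = 3*sqrt(2) (s(H, a) = sqrt(2*(4 + 2) + 6) = sqrt(2*6 + 6) = sqrt(12 + 6) = sqrt(18) = 3*sqrt(2))
-190 + s(-3, 22) = -190 + 3*sqrt(2)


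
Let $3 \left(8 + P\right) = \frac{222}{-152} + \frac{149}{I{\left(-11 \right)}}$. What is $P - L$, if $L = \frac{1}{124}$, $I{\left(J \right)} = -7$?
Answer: $- \frac{385669}{24738} \approx -15.59$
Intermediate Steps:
$P = - \frac{24869}{1596}$ ($P = -8 + \frac{\frac{222}{-152} + \frac{149}{-7}}{3} = -8 + \frac{222 \left(- \frac{1}{152}\right) + 149 \left(- \frac{1}{7}\right)}{3} = -8 + \frac{- \frac{111}{76} - \frac{149}{7}}{3} = -8 + \frac{1}{3} \left(- \frac{12101}{532}\right) = -8 - \frac{12101}{1596} = - \frac{24869}{1596} \approx -15.582$)
$L = \frac{1}{124} \approx 0.0080645$
$P - L = - \frac{24869}{1596} - \frac{1}{124} = - \frac{385669}{24738}$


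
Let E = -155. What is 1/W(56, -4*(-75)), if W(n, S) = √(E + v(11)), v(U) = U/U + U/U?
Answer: -I*√17/51 ≈ -0.080845*I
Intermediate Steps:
v(U) = 2 (v(U) = 1 + 1 = 2)
W(n, S) = 3*I*√17 (W(n, S) = √(-155 + 2) = √(-153) = 3*I*√17)
1/W(56, -4*(-75)) = 1/(3*I*√17) = -I*√17/51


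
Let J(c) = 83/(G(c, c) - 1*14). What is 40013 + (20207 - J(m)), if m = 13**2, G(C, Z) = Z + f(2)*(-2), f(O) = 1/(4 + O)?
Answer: 27941831/464 ≈ 60219.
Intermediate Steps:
G(C, Z) = -1/3 + Z (G(C, Z) = Z - 2/(4 + 2) = Z - 2/6 = Z + (1/6)*(-2) = Z - 1/3 = -1/3 + Z)
m = 169
J(c) = 83/(-43/3 + c) (J(c) = 83/((-1/3 + c) - 1*14) = 83/((-1/3 + c) - 14) = 83/(-43/3 + c))
40013 + (20207 - J(m)) = 40013 + (20207 - 249/(-43 + 3*169)) = 40013 + (20207 - 249/(-43 + 507)) = 40013 + (20207 - 249/464) = 40013 + 9375799/464 = 27941831/464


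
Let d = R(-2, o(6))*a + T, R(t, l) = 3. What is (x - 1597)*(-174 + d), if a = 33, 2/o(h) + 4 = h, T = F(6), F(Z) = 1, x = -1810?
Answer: 252118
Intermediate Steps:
T = 1
o(h) = 2/(-4 + h)
d = 100 (d = 3*33 + 1 = 99 + 1 = 100)
(x - 1597)*(-174 + d) = (-1810 - 1597)*(-174 + 100) = -3407*(-74) = 252118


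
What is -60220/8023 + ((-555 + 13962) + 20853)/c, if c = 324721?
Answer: -19279830640/2605236583 ≈ -7.4004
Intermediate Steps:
-60220/8023 + ((-555 + 13962) + 20853)/c = -60220/8023 + ((-555 + 13962) + 20853)/324721 = -60220*1/8023 + (13407 + 20853)*(1/324721) = -60220/8023 + 34260*(1/324721) = -60220/8023 + 34260/324721 = -19279830640/2605236583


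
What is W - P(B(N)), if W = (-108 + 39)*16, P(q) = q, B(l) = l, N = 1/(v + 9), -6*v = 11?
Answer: -47478/43 ≈ -1104.1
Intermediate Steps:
v = -11/6 (v = -1/6*11 = -11/6 ≈ -1.8333)
N = 6/43 (N = 1/(-11/6 + 9) = 1/(43/6) = 6/43 ≈ 0.13953)
W = -1104 (W = -69*16 = -1104)
W - P(B(N)) = -1104 - 1*6/43 = -1104 - 6/43 = -47478/43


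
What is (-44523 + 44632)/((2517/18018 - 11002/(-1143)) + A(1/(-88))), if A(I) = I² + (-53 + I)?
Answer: -87796957248/34833639371 ≈ -2.5205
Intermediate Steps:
A(I) = -53 + I + I²
(-44523 + 44632)/((2517/18018 - 11002/(-1143)) + A(1/(-88))) = (-44523 + 44632)/((2517/18018 - 11002/(-1143)) + (-53 + 1/(-88) + (1/(-88))²)) = 109/((2517*(1/18018) - 11002*(-1/1143)) + (-53 - 1/88 + (-1/88)²)) = 109/((839/6006 + 11002/1143) + (-53 - 1/88 + 1/7744)) = 109/(22345663/2288286 - 410519/7744) = 109/(-34833639371/805476672) = 109*(-805476672/34833639371) = -87796957248/34833639371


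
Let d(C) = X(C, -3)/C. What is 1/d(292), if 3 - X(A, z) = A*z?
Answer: 292/879 ≈ 0.33220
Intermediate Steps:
X(A, z) = 3 - A*z
d(C) = (3 + 3*C)/C (d(C) = (3 - 1*C*(-3))/C = (3 + 3*C)/C)
1/d(292) = 1/(3 + 3/292) = 1/(879/292) = 292/879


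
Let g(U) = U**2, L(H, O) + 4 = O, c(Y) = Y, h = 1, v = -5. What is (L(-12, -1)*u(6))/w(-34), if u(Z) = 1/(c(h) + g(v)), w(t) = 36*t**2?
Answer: -5/1082016 ≈ -4.6210e-6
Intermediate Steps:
L(H, O) = -4 + O
u(Z) = 1/26 (u(Z) = 1/(1 + (-5)**2) = 1/(1 + 25) = 1/26)
(L(-12, -1)*u(6))/w(-34) = ((-4 - 1)*(1/26))/((36*(-34)**2)) = (-5*1/26)/((36*1156)) = -5/26/41616 = -5/26*1/41616 = -5/1082016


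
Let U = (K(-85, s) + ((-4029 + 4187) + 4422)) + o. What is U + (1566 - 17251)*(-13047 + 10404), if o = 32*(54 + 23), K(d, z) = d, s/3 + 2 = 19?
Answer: 41462414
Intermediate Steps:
s = 51 (s = -6 + 3*19 = -6 + 57 = 51)
o = 2464 (o = 32*77 = 2464)
U = 6959 (U = (-85 + ((-4029 + 4187) + 4422)) + 2464 = (-85 + (158 + 4422)) + 2464 = (-85 + 4580) + 2464 = 4495 + 2464 = 6959)
U + (1566 - 17251)*(-13047 + 10404) = 6959 + (1566 - 17251)*(-13047 + 10404) = 6959 - 15685*(-2643) = 6959 + 41455455 = 41462414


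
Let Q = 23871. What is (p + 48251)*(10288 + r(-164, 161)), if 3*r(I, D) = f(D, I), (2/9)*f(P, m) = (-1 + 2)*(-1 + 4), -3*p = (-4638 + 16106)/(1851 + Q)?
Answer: 38322324600415/77166 ≈ 4.9662e+8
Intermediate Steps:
p = -5734/38583 (p = -(-4638 + 16106)/(3*(1851 + 23871)) = -11468/(3*25722) = -1/3*5734/12861 = -5734/38583 ≈ -0.14861)
f(P, m) = 27/2 (f(P, m) = 9*((-1 + 2)*(-1 + 4))/2 = 9*(1*3)/2 = (9/2)*3 = 27/2)
r(I, D) = 9/2 (r(I, D) = (1/3)*(27/2) = 9/2)
(p + 48251)*(10288 + r(-164, 161)) = (-5734/38583 + 48251)*(10288 + 9/2) = (1861662599/38583)*(20585/2) = 38322324600415/77166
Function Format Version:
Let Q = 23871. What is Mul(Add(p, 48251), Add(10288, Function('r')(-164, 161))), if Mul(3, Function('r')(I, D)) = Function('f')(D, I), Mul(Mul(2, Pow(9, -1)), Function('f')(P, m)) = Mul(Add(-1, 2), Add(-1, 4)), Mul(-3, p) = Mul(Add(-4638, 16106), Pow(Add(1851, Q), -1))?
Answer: Rational(38322324600415, 77166) ≈ 4.9662e+8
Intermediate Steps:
p = Rational(-5734, 38583) (p = Mul(Rational(-1, 3), Mul(Add(-4638, 16106), Pow(Add(1851, 23871), -1))) = Mul(Rational(-1, 3), Mul(11468, Pow(25722, -1))) = Mul(Rational(-1, 3), Mul(11468, Rational(1, 25722))) = Mul(Rational(-1, 3), Rational(5734, 12861)) = Rational(-5734, 38583) ≈ -0.14861)
Function('f')(P, m) = Rational(27, 2) (Function('f')(P, m) = Mul(Rational(9, 2), Mul(Add(-1, 2), Add(-1, 4))) = Mul(Rational(9, 2), Mul(1, 3)) = Mul(Rational(9, 2), 3) = Rational(27, 2))
Function('r')(I, D) = Rational(9, 2) (Function('r')(I, D) = Mul(Rational(1, 3), Rational(27, 2)) = Rational(9, 2))
Mul(Add(p, 48251), Add(10288, Function('r')(-164, 161))) = Mul(Add(Rational(-5734, 38583), 48251), Add(10288, Rational(9, 2))) = Mul(Rational(1861662599, 38583), Rational(20585, 2)) = Rational(38322324600415, 77166)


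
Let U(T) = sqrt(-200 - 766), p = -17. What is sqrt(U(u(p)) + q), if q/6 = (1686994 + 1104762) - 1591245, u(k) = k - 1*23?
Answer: sqrt(7203066 + I*sqrt(966)) ≈ 2683.9 + 0.006*I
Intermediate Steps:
u(k) = -23 + k (u(k) = k - 23 = -23 + k)
U(T) = I*sqrt(966) (U(T) = sqrt(-966) = I*sqrt(966))
q = 7203066 (q = 6*((1686994 + 1104762) - 1591245) = 6*(2791756 - 1591245) = 6*1200511 = 7203066)
sqrt(U(u(p)) + q) = sqrt(I*sqrt(966) + 7203066) = sqrt(7203066 + I*sqrt(966))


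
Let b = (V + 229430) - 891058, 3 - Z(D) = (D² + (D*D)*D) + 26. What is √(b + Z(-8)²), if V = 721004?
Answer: √240001 ≈ 489.90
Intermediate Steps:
Z(D) = -23 - D² - D³ (Z(D) = 3 - ((D² + (D*D)*D) + 26) = 3 - ((D² + D²*D) + 26) = 3 - ((D² + D³) + 26) = 3 - (26 + D² + D³) = 3 + (-26 - D² - D³) = -23 - D² - D³)
b = 59376 (b = (721004 + 229430) - 891058 = 950434 - 891058 = 59376)
√(b + Z(-8)²) = √(59376 + (-23 - 1*(-8)² - 1*(-8)³)²) = √(59376 + (-23 - 1*64 - 1*(-512))²) = √(59376 + (-23 - 64 + 512)²) = √(59376 + 425²) = √(59376 + 180625) = √240001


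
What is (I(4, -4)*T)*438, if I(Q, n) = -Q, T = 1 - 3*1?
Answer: 3504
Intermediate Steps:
T = -2 (T = 1 - 3 = -2)
(I(4, -4)*T)*438 = (-1*4*(-2))*438 = -4*(-2)*438 = 8*438 = 3504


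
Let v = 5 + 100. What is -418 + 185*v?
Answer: 19007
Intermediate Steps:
v = 105
-418 + 185*v = -418 + 185*105 = -418 + 19425 = 19007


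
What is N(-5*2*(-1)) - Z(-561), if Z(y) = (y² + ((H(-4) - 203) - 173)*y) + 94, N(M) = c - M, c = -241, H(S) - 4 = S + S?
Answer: -528246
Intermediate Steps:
H(S) = 4 + 2*S (H(S) = 4 + (S + S) = 4 + 2*S)
N(M) = -241 - M
Z(y) = 94 + y² - 380*y (Z(y) = (y² + (((4 + 2*(-4)) - 203) - 173)*y) + 94 = (y² + (((4 - 8) - 203) - 173)*y) + 94 = (y² + ((-4 - 203) - 173)*y) + 94 = (y² + (-207 - 173)*y) + 94 = (y² - 380*y) + 94 = 94 + y² - 380*y)
N(-5*2*(-1)) - Z(-561) = (-241 - (-5*2)*(-1)) - (94 + (-561)² - 380*(-561)) = (-241 - (-10)*(-1)) - (94 + 314721 + 213180) = (-241 - 1*10) - 1*527995 = (-241 - 10) - 527995 = -251 - 527995 = -528246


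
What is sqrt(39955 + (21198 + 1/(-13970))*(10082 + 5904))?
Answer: 3*sqrt(1837283646417230)/6985 ≈ 18410.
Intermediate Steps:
sqrt(39955 + (21198 + 1/(-13970))*(10082 + 5904)) = sqrt(39955 + (21198 - 1/13970)*15986) = sqrt(39955 + (296136059/13970)*15986) = sqrt(39955 + 2367015519587/6985) = sqrt(2367294605262/6985) = 3*sqrt(1837283646417230)/6985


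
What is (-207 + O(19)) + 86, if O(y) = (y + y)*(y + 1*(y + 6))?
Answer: 1551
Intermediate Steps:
O(y) = 2*y*(6 + 2*y) (O(y) = (2*y)*(y + 1*(6 + y)) = (2*y)*(y + (6 + y)) = (2*y)*(6 + 2*y) = 2*y*(6 + 2*y))
(-207 + O(19)) + 86 = (-207 + 4*19*(3 + 19)) + 86 = (-207 + 4*19*22) + 86 = (-207 + 1672) + 86 = 1465 + 86 = 1551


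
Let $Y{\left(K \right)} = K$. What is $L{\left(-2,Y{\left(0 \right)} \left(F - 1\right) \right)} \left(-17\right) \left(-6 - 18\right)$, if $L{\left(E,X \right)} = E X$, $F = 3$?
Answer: $0$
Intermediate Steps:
$L{\left(-2,Y{\left(0 \right)} \left(F - 1\right) \right)} \left(-17\right) \left(-6 - 18\right) = - 2 \cdot 0 \left(3 - 1\right) \left(-17\right) \left(-6 - 18\right) = - 2 \cdot 0 \cdot 2 \left(-17\right) \left(-6 - 18\right) = \left(-2\right) 0 \left(-17\right) \left(-24\right) = 0 \left(-17\right) \left(-24\right) = 0 \left(-24\right) = 0$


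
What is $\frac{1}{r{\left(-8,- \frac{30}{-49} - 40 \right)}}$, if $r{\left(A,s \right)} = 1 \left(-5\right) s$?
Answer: $\frac{49}{9650} \approx 0.0050777$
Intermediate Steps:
$r{\left(A,s \right)} = - 5 s$
$\frac{1}{r{\left(-8,- \frac{30}{-49} - 40 \right)}} = \frac{1}{\left(-5\right) \left(- \frac{30}{-49} - 40\right)} = \frac{1}{\left(-5\right) \left(\left(-30\right) \left(- \frac{1}{49}\right) - 40\right)} = \frac{1}{\left(-5\right) \left(\frac{30}{49} - 40\right)} = \frac{1}{\left(-5\right) \left(- \frac{1930}{49}\right)} = \frac{1}{\frac{9650}{49}} = \frac{49}{9650}$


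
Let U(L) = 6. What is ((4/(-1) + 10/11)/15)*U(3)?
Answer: -68/55 ≈ -1.2364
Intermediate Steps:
((4/(-1) + 10/11)/15)*U(3) = ((4/(-1) + 10/11)/15)*6 = ((4*(-1) + 10*(1/11))*(1/15))*6 = ((-4 + 10/11)*(1/15))*6 = -34/11*1/15*6 = -34/165*6 = -68/55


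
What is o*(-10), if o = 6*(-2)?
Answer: 120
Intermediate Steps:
o = -12
o*(-10) = -12*(-10) = 120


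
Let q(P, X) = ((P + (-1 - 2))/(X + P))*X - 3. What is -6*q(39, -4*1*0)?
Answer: 18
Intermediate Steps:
q(P, X) = -3 + X*(-3 + P)/(P + X) (q(P, X) = ((P - 3)/(P + X))*X - 3 = ((-3 + P)/(P + X))*X - 3 = X*(-3 + P)/(P + X) - 3 = -3 + X*(-3 + P)/(P + X))
-6*q(39, -4*1*0) = -6*(-6*(-4*1)*0 - 3*39 + 39*(-4*1*0))/(39 - 4*1*0) = -6*(-(-24)*0 - 117 + 39*(-4*0))/(39 - 4*0) = -6*(-6*0 - 117 + 39*0)/(39 + 0) = -6*(0 - 117 + 0)/39 = -2*(-117)/13 = -6*(-3) = 18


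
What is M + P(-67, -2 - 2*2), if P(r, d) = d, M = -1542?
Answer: -1548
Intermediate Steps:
M + P(-67, -2 - 2*2) = -1542 + (-2 - 2*2) = -1542 + (-2 - 4) = -1542 - 6 = -1548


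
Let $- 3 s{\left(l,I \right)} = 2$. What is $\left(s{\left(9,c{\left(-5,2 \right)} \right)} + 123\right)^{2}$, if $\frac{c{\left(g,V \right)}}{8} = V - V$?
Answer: $\frac{134689}{9} \approx 14965.0$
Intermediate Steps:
$c{\left(g,V \right)} = 0$ ($c{\left(g,V \right)} = 8 \left(V - V\right) = 8 \cdot 0 = 0$)
$s{\left(l,I \right)} = - \frac{2}{3}$ ($s{\left(l,I \right)} = \left(- \frac{1}{3}\right) 2 = - \frac{2}{3}$)
$\left(s{\left(9,c{\left(-5,2 \right)} \right)} + 123\right)^{2} = \left(- \frac{2}{3} + 123\right)^{2} = \left(\frac{367}{3}\right)^{2} = \frac{134689}{9}$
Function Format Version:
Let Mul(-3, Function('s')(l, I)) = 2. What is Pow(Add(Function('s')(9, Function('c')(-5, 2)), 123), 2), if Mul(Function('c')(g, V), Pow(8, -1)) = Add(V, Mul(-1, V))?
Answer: Rational(134689, 9) ≈ 14965.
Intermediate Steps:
Function('c')(g, V) = 0 (Function('c')(g, V) = Mul(8, Add(V, Mul(-1, V))) = Mul(8, 0) = 0)
Function('s')(l, I) = Rational(-2, 3) (Function('s')(l, I) = Mul(Rational(-1, 3), 2) = Rational(-2, 3))
Pow(Add(Function('s')(9, Function('c')(-5, 2)), 123), 2) = Pow(Add(Rational(-2, 3), 123), 2) = Pow(Rational(367, 3), 2) = Rational(134689, 9)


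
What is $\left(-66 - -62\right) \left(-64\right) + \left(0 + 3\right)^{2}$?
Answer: $265$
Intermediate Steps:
$\left(-66 - -62\right) \left(-64\right) + \left(0 + 3\right)^{2} = \left(-66 + 62\right) \left(-64\right) + 3^{2} = \left(-4\right) \left(-64\right) + 9 = 256 + 9 = 265$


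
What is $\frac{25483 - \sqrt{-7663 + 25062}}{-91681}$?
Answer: $- \frac{1499}{5393} + \frac{\sqrt{17399}}{91681} \approx -0.27651$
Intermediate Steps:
$\frac{25483 - \sqrt{-7663 + 25062}}{-91681} = \left(25483 - \sqrt{17399}\right) \left(- \frac{1}{91681}\right) = - \frac{1499}{5393} + \frac{\sqrt{17399}}{91681}$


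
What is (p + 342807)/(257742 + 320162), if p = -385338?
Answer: -42531/577904 ≈ -0.073595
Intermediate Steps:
(p + 342807)/(257742 + 320162) = (-385338 + 342807)/(257742 + 320162) = -42531/577904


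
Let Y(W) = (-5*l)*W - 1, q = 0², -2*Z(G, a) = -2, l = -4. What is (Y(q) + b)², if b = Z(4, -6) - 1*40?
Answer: 1600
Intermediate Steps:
Z(G, a) = 1 (Z(G, a) = -½*(-2) = 1)
q = 0
Y(W) = -1 + 20*W (Y(W) = (-5*(-4))*W - 1 = 20*W - 1 = -1 + 20*W)
b = -39 (b = 1 - 1*40 = 1 - 40 = -39)
(Y(q) + b)² = ((-1 + 20*0) - 39)² = ((-1 + 0) - 39)² = (-1 - 39)² = (-40)² = 1600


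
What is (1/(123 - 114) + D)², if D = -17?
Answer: 23104/81 ≈ 285.23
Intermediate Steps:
(1/(123 - 114) + D)² = (1/(123 - 114) - 17)² = (1/9 - 17)² = (⅑ - 17)² = (-152/9)² = 23104/81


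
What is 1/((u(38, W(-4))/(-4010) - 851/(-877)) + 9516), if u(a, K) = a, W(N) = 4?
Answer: 1758385/16734481252 ≈ 0.00010508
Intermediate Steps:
1/((u(38, W(-4))/(-4010) - 851/(-877)) + 9516) = 1/((38/(-4010) - 851/(-877)) + 9516) = 1/((38*(-1/4010) - 851*(-1/877)) + 9516) = 1/((-19/2005 + 851/877) + 9516) = 1/(1689592/1758385 + 9516) = 1/(16734481252/1758385) = 1758385/16734481252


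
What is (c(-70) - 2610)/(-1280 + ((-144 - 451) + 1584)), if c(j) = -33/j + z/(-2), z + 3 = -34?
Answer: 90686/10185 ≈ 8.9039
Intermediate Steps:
z = -37 (z = -3 - 34 = -37)
c(j) = 37/2 - 33/j (c(j) = -33/j - 37/(-2) = -33/j - 37*(-½) = -33/j + 37/2 = 37/2 - 33/j)
(c(-70) - 2610)/(-1280 + ((-144 - 451) + 1584)) = ((37/2 - 33/(-70)) - 2610)/(-1280 + ((-144 - 451) + 1584)) = ((37/2 - 33*(-1/70)) - 2610)/(-1280 + (-595 + 1584)) = ((37/2 + 33/70) - 2610)/(-1280 + 989) = (664/35 - 2610)/(-291) = -90686/35*(-1/291) = 90686/10185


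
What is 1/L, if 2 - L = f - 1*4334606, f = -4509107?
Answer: 1/8843715 ≈ 1.1307e-7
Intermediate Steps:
L = 8843715 (L = 2 - (-4509107 - 1*4334606) = 2 - (-4509107 - 4334606) = 2 - 1*(-8843713) = 2 + 8843713 = 8843715)
1/L = 1/8843715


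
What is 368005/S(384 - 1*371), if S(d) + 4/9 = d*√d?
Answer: 13248180/177941 + 387509265*√13/177941 ≈ 7926.4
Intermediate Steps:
S(d) = -4/9 + d^(3/2) (S(d) = -4/9 + d*√d = -4/9 + d^(3/2))
368005/S(384 - 1*371) = 368005/(-4/9 + (384 - 1*371)^(3/2)) = 368005/(-4/9 + (384 - 371)^(3/2)) = 368005/(-4/9 + 13^(3/2)) = 368005/(-4/9 + 13*√13)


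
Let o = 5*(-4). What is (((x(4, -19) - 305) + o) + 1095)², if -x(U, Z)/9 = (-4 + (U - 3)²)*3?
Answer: 724201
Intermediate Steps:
o = -20
x(U, Z) = 108 - 27*(-3 + U)² (x(U, Z) = -9*(-4 + (U - 3)²)*3 = -9*(-4 + (-3 + U)²)*3 = -9*(-12 + 3*(-3 + U)²) = 108 - 27*(-3 + U)²)
(((x(4, -19) - 305) + o) + 1095)² = ((((108 - 27*(-3 + 4)²) - 305) - 20) + 1095)² = ((((108 - 27*1²) - 305) - 20) + 1095)² = ((((108 - 27*1) - 305) - 20) + 1095)² = ((((108 - 27) - 305) - 20) + 1095)² = (((81 - 305) - 20) + 1095)² = ((-224 - 20) + 1095)² = (-244 + 1095)² = 851² = 724201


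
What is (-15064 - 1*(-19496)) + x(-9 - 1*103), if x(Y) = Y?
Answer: 4320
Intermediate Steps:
(-15064 - 1*(-19496)) + x(-9 - 1*103) = (-15064 - 1*(-19496)) + (-9 - 1*103) = (-15064 + 19496) + (-9 - 103) = 4432 - 112 = 4320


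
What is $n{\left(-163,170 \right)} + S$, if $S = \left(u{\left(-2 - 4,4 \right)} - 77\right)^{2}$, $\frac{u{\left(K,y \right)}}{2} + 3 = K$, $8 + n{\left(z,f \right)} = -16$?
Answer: $9001$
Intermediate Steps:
$n{\left(z,f \right)} = -24$ ($n{\left(z,f \right)} = -8 - 16 = -24$)
$u{\left(K,y \right)} = -6 + 2 K$
$S = 9025$ ($S = \left(\left(-6 + 2 \left(-2 - 4\right)\right) - 77\right)^{2} = \left(\left(-6 + 2 \left(-6\right)\right) - 77\right)^{2} = \left(\left(-6 - 12\right) - 77\right)^{2} = \left(-18 - 77\right)^{2} = \left(-95\right)^{2} = 9025$)
$n{\left(-163,170 \right)} + S = -24 + 9025 = 9001$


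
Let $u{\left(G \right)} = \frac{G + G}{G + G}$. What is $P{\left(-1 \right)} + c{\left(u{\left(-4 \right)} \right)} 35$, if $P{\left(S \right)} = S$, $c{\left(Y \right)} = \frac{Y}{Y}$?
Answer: $34$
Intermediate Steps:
$u{\left(G \right)} = 1$ ($u{\left(G \right)} = \frac{2 G}{2 G} = 2 G \frac{1}{2 G} = 1$)
$c{\left(Y \right)} = 1$
$P{\left(-1 \right)} + c{\left(u{\left(-4 \right)} \right)} 35 = -1 + 1 \cdot 35 = -1 + 35 = 34$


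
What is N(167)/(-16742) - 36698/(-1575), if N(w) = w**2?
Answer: 570472741/26368650 ≈ 21.635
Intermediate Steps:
N(167)/(-16742) - 36698/(-1575) = 167**2/(-16742) - 36698/(-1575) = 27889*(-1/16742) - 36698*(-1/1575) = -27889/16742 + 36698/1575 = 570472741/26368650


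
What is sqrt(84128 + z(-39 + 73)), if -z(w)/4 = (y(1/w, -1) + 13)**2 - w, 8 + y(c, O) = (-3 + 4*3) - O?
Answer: 2*sqrt(20841) ≈ 288.73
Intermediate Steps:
y(c, O) = 1 - O (y(c, O) = -8 + ((-3 + 4*3) - O) = -8 + ((-3 + 12) - O) = -8 + (9 - O) = 1 - O)
z(w) = -900 + 4*w (z(w) = -4*(((1 - 1*(-1)) + 13)**2 - w) = -4*(((1 + 1) + 13)**2 - w) = -4*((2 + 13)**2 - w) = -4*(15**2 - w) = -4*(225 - w) = -900 + 4*w)
sqrt(84128 + z(-39 + 73)) = sqrt(84128 + (-900 + 4*(-39 + 73))) = sqrt(84128 + (-900 + 4*34)) = sqrt(84128 + (-900 + 136)) = sqrt(84128 - 764) = sqrt(83364) = 2*sqrt(20841)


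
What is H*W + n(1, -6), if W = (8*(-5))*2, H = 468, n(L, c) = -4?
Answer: -37444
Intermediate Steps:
W = -80 (W = -40*2 = -80)
H*W + n(1, -6) = 468*(-80) - 4 = -37440 - 4 = -37444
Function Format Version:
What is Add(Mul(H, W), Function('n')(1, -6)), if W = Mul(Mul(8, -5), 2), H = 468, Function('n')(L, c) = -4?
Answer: -37444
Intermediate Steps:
W = -80 (W = Mul(-40, 2) = -80)
Add(Mul(H, W), Function('n')(1, -6)) = Add(Mul(468, -80), -4) = Add(-37440, -4) = -37444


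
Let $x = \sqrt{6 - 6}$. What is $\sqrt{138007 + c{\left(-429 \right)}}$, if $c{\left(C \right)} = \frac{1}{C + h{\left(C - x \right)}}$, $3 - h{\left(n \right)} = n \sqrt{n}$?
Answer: $\sqrt{138007 - \frac{1}{426 - 429 i \sqrt{429}}} \approx 371.49 - 1.0 \cdot 10^{-7} i$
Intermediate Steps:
$x = 0$ ($x = \sqrt{0} = 0$)
$h{\left(n \right)} = 3 - n^{\frac{3}{2}}$ ($h{\left(n \right)} = 3 - n \sqrt{n} = 3 - n^{\frac{3}{2}}$)
$c{\left(C \right)} = \frac{1}{3 + C - C^{\frac{3}{2}}}$ ($c{\left(C \right)} = \frac{1}{C - \left(-3 + \left(C - 0\right)^{\frac{3}{2}}\right)} = \frac{1}{C - \left(-3 + \left(C + 0\right)^{\frac{3}{2}}\right)} = \frac{1}{C - \left(-3 + C^{\frac{3}{2}}\right)} = \frac{1}{3 + C - C^{\frac{3}{2}}}$)
$\sqrt{138007 + c{\left(-429 \right)}} = \sqrt{138007 + \frac{1}{3 - 429 - \left(-429\right)^{\frac{3}{2}}}} = \sqrt{138007 + \frac{1}{3 - 429 - - 429 i \sqrt{429}}} = \sqrt{138007 + \frac{1}{3 - 429 + 429 i \sqrt{429}}} = \sqrt{138007 + \frac{1}{-426 + 429 i \sqrt{429}}}$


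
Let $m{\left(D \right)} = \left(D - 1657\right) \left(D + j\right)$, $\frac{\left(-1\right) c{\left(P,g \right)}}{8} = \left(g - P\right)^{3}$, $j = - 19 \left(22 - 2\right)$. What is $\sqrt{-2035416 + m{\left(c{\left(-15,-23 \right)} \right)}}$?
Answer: $2 \sqrt{1756977} \approx 2651.0$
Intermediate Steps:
$j = -380$ ($j = \left(-19\right) 20 = -380$)
$c{\left(P,g \right)} = - 8 \left(g - P\right)^{3}$
$m{\left(D \right)} = \left(-1657 + D\right) \left(-380 + D\right)$ ($m{\left(D \right)} = \left(D - 1657\right) \left(D - 380\right) = \left(-1657 + D\right) \left(-380 + D\right)$)
$\sqrt{-2035416 + m{\left(c{\left(-15,-23 \right)} \right)}} = \sqrt{-2035416 + \left(629660 + \left(8 \left(-15 - -23\right)^{3}\right)^{2} - 2037 \cdot 8 \left(-15 - -23\right)^{3}\right)} = \sqrt{-2035416 + \left(629660 + \left(8 \left(-15 + 23\right)^{3}\right)^{2} - 2037 \cdot 8 \left(-15 + 23\right)^{3}\right)} = \sqrt{-2035416 + \left(629660 + \left(8 \cdot 8^{3}\right)^{2} - 2037 \cdot 8 \cdot 8^{3}\right)} = \sqrt{-2035416 + \left(629660 + \left(8 \cdot 512\right)^{2} - 2037 \cdot 8 \cdot 512\right)} = \sqrt{-2035416 + \left(629660 + 4096^{2} - 8343552\right)} = \sqrt{-2035416 + \left(629660 + 16777216 - 8343552\right)} = \sqrt{-2035416 + 9063324} = \sqrt{7027908} = 2 \sqrt{1756977}$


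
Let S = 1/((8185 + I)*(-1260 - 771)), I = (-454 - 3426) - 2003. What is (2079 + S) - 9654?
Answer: -35415867151/4675362 ≈ -7575.0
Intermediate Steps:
I = -5883 (I = -3880 - 2003 = -5883)
S = -1/4675362 (S = 1/((8185 - 5883)*(-1260 - 771)) = 1/(2302*(-2031)) = 1/(-4675362) = -1/4675362 ≈ -2.1389e-7)
(2079 + S) - 9654 = (2079 - 1/4675362) - 9654 = 9720077597/4675362 - 9654 = -35415867151/4675362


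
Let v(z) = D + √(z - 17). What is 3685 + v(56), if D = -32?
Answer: 3653 + √39 ≈ 3659.2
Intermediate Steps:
v(z) = -32 + √(-17 + z) (v(z) = -32 + √(z - 17) = -32 + √(-17 + z))
3685 + v(56) = 3685 + (-32 + √(-17 + 56)) = 3685 + (-32 + √39) = 3653 + √39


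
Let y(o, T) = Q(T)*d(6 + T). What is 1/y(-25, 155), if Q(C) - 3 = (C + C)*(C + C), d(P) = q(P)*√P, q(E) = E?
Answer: √161/2491085863 ≈ 5.0936e-9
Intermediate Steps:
d(P) = P^(3/2) (d(P) = P*√P = P^(3/2))
Q(C) = 3 + 4*C² (Q(C) = 3 + (C + C)*(C + C) = 3 + (2*C)*(2*C) = 3 + 4*C²)
y(o, T) = (6 + T)^(3/2)*(3 + 4*T²) (y(o, T) = (3 + 4*T²)*(6 + T)^(3/2) = (6 + T)^(3/2)*(3 + 4*T²))
1/y(-25, 155) = 1/((6 + 155)^(3/2)*(3 + 4*155²)) = 1/(161^(3/2)*(3 + 4*24025)) = 1/((161*√161)*(3 + 96100)) = 1/((161*√161)*96103) = 1/(15472583*√161) = √161/2491085863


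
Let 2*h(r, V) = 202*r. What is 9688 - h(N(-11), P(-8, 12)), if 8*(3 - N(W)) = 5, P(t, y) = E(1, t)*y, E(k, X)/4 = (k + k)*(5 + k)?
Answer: 75585/8 ≈ 9448.1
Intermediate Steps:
E(k, X) = 8*k*(5 + k) (E(k, X) = 4*((k + k)*(5 + k)) = 4*((2*k)*(5 + k)) = 4*(2*k*(5 + k)) = 8*k*(5 + k))
P(t, y) = 48*y (P(t, y) = (8*1*(5 + 1))*y = (8*1*6)*y = 48*y)
N(W) = 19/8 (N(W) = 3 - ⅛*5 = 3 - 5/8 = 19/8)
h(r, V) = 101*r (h(r, V) = (202*r)/2 = 101*r)
9688 - h(N(-11), P(-8, 12)) = 9688 - 101*19/8 = 9688 - 1*1919/8 = 9688 - 1919/8 = 75585/8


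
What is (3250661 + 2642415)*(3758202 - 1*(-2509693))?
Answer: 36937181595020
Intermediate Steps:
(3250661 + 2642415)*(3758202 - 1*(-2509693)) = 5893076*(3758202 + 2509693) = 5893076*6267895 = 36937181595020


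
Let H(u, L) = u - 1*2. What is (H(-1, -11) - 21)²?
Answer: 576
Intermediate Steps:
H(u, L) = -2 + u (H(u, L) = u - 2 = -2 + u)
(H(-1, -11) - 21)² = ((-2 - 1) - 21)² = (-3 - 21)² = (-24)² = 576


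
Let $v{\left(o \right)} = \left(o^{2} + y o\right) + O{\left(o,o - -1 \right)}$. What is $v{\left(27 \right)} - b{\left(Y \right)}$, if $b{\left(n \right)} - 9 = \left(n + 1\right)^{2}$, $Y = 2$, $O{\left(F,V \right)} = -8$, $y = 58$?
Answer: $2269$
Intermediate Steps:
$b{\left(n \right)} = 9 + \left(1 + n\right)^{2}$ ($b{\left(n \right)} = 9 + \left(n + 1\right)^{2} = 9 + \left(1 + n\right)^{2}$)
$v{\left(o \right)} = -8 + o^{2} + 58 o$ ($v{\left(o \right)} = \left(o^{2} + 58 o\right) - 8 = -8 + o^{2} + 58 o$)
$v{\left(27 \right)} - b{\left(Y \right)} = \left(-8 + 27^{2} + 58 \cdot 27\right) - \left(9 + \left(1 + 2\right)^{2}\right) = \left(-8 + 729 + 1566\right) - \left(9 + 3^{2}\right) = 2287 - \left(9 + 9\right) = 2287 - 18 = 2269$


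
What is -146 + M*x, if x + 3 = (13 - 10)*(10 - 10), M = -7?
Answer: -125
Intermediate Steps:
x = -3 (x = -3 + (13 - 10)*(10 - 10) = -3 + 3*0 = -3 + 0 = -3)
-146 + M*x = -146 - 7*(-3) = -146 + 21 = -125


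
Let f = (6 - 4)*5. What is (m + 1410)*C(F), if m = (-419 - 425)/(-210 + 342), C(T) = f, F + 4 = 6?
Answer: 463190/33 ≈ 14036.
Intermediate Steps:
f = 10 (f = 2*5 = 10)
F = 2 (F = -4 + 6 = 2)
C(T) = 10
m = -211/33 (m = -844/132 = -844*1/132 = -211/33 ≈ -6.3939)
(m + 1410)*C(F) = (-211/33 + 1410)*10 = (46319/33)*10 = 463190/33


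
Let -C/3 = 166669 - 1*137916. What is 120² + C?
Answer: -71859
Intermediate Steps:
C = -86259 (C = -3*(166669 - 1*137916) = -3*(166669 - 137916) = -3*28753 = -86259)
120² + C = 120² - 86259 = 14400 - 86259 = -71859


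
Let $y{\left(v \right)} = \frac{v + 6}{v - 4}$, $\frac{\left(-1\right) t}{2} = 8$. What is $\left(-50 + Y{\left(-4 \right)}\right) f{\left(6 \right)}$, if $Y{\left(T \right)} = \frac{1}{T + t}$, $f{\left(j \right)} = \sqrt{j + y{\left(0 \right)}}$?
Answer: $- \frac{3003 \sqrt{2}}{40} \approx -106.17$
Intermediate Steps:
$t = -16$ ($t = \left(-2\right) 8 = -16$)
$y{\left(v \right)} = \frac{6 + v}{-4 + v}$
$f{\left(j \right)} = \sqrt{- \frac{3}{2} + j}$ ($f{\left(j \right)} = \sqrt{j + \frac{6 + 0}{-4 + 0}} = \sqrt{j + \frac{1}{-4} \cdot 6} = \sqrt{j - \frac{3}{2}} = \sqrt{- \frac{3}{2} + j}$)
$Y{\left(T \right)} = \frac{1}{-16 + T}$ ($Y{\left(T \right)} = \frac{1}{T - 16} = \frac{1}{-16 + T}$)
$\left(-50 + Y{\left(-4 \right)}\right) f{\left(6 \right)} = \left(-50 + \frac{1}{-16 - 4}\right) \frac{\sqrt{-6 + 4 \cdot 6}}{2} = \left(-50 + \frac{1}{-20}\right) \frac{\sqrt{-6 + 24}}{2} = \left(-50 - \frac{1}{20}\right) \frac{\sqrt{18}}{2} = - \frac{1001 \frac{3 \sqrt{2}}{2}}{20} = - \frac{3003 \sqrt{2}}{40}$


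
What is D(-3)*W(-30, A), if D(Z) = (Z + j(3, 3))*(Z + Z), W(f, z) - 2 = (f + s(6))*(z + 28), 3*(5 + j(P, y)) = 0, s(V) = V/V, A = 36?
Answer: -88992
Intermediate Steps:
s(V) = 1
j(P, y) = -5 (j(P, y) = -5 + (⅓)*0 = -5 + 0 = -5)
W(f, z) = 2 + (1 + f)*(28 + z) (W(f, z) = 2 + (f + 1)*(z + 28) = 2 + (1 + f)*(28 + z))
D(Z) = 2*Z*(-5 + Z) (D(Z) = (Z - 5)*(Z + Z) = (-5 + Z)*(2*Z) = 2*Z*(-5 + Z))
D(-3)*W(-30, A) = (2*(-3)*(-5 - 3))*(30 + 36 + 28*(-30) - 30*36) = (2*(-3)*(-8))*(30 + 36 - 840 - 1080) = 48*(-1854) = -88992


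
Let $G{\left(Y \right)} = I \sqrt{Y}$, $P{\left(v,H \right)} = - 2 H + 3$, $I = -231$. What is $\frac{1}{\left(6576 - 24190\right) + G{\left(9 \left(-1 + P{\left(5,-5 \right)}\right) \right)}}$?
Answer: $- \frac{8807}{152245004} + \frac{693 \sqrt{3}}{152245004} \approx -4.9963 \cdot 10^{-5}$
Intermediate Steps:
$P{\left(v,H \right)} = 3 - 2 H$
$G{\left(Y \right)} = - 231 \sqrt{Y}$
$\frac{1}{\left(6576 - 24190\right) + G{\left(9 \left(-1 + P{\left(5,-5 \right)}\right) \right)}} = \frac{1}{\left(6576 - 24190\right) - 231 \sqrt{9 \left(-1 + \left(3 - -10\right)\right)}} = \frac{1}{\left(6576 - 24190\right) - 231 \sqrt{9 \left(-1 + \left(3 + 10\right)\right)}} = \frac{1}{-17614 - 231 \sqrt{9 \left(-1 + 13\right)}} = \frac{1}{-17614 - 231 \sqrt{9 \cdot 12}} = \frac{1}{-17614 - 231 \sqrt{108}} = \frac{1}{-17614 - 231 \cdot 6 \sqrt{3}} = \frac{1}{-17614 - 1386 \sqrt{3}}$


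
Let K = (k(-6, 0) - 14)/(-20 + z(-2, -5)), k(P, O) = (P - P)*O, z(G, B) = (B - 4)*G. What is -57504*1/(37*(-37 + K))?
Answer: 9584/185 ≈ 51.805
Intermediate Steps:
z(G, B) = G*(-4 + B) (z(G, B) = (-4 + B)*G = G*(-4 + B))
k(P, O) = 0 (k(P, O) = 0*O = 0)
K = 7 (K = (0 - 14)/(-20 - 2*(-4 - 5)) = -14/(-20 - 2*(-9)) = -14/(-20 + 18) = -14/(-2) = -14*(-1/2) = 7)
-57504*1/(37*(-37 + K)) = -57504*1/(37*(-37 + 7)) = -57504/(37*(-30)) = -57504/(-1110) = -57504*(-1/1110) = 9584/185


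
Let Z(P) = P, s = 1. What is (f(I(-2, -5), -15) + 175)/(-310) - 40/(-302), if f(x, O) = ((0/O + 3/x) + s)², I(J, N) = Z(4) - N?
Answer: -184441/421290 ≈ -0.43780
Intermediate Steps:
I(J, N) = 4 - N
f(x, O) = (1 + 3/x)² (f(x, O) = ((0/O + 3/x) + 1)² = ((0 + 3/x) + 1)² = (3/x + 1)² = (1 + 3/x)²)
(f(I(-2, -5), -15) + 175)/(-310) - 40/(-302) = ((3 + (4 - 1*(-5)))²/(4 - 1*(-5))² + 175)/(-310) - 40/(-302) = ((3 + (4 + 5))²/(4 + 5)² + 175)*(-1/310) - 40*(-1/302) = ((3 + 9)²/9² + 175)*(-1/310) + 20/151 = ((1/81)*12² + 175)*(-1/310) + 20/151 = ((1/81)*144 + 175)*(-1/310) + 20/151 = (16/9 + 175)*(-1/310) + 20/151 = (1591/9)*(-1/310) + 20/151 = -1591/2790 + 20/151 = -184441/421290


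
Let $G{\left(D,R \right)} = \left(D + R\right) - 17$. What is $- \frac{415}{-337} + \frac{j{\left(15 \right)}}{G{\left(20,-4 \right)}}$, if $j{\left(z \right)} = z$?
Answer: $- \frac{4640}{337} \approx -13.769$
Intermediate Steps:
$G{\left(D,R \right)} = -17 + D + R$
$- \frac{415}{-337} + \frac{j{\left(15 \right)}}{G{\left(20,-4 \right)}} = - \frac{415}{-337} + \frac{15}{-17 + 20 - 4} = \left(-415\right) \left(- \frac{1}{337}\right) + \frac{15}{-1} = \frac{415}{337} + 15 \left(-1\right) = \frac{415}{337} - 15 = - \frac{4640}{337}$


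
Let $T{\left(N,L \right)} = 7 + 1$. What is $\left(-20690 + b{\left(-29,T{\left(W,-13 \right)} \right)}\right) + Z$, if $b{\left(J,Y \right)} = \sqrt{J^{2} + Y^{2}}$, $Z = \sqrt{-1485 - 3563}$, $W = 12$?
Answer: $-20690 + \sqrt{905} + 2 i \sqrt{1262} \approx -20660.0 + 71.049 i$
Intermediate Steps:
$T{\left(N,L \right)} = 8$
$Z = 2 i \sqrt{1262}$ ($Z = \sqrt{-5048} = 2 i \sqrt{1262} \approx 71.049 i$)
$\left(-20690 + b{\left(-29,T{\left(W,-13 \right)} \right)}\right) + Z = \left(-20690 + \sqrt{\left(-29\right)^{2} + 8^{2}}\right) + 2 i \sqrt{1262} = \left(-20690 + \sqrt{841 + 64}\right) + 2 i \sqrt{1262} = \left(-20690 + \sqrt{905}\right) + 2 i \sqrt{1262} = -20690 + \sqrt{905} + 2 i \sqrt{1262}$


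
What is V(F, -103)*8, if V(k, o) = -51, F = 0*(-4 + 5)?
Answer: -408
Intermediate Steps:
F = 0 (F = 0*1 = 0)
V(F, -103)*8 = -51*8 = -408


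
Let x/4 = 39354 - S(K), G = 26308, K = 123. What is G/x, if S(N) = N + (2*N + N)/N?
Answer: 6577/39228 ≈ 0.16766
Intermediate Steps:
S(N) = 3 + N (S(N) = N + (3*N)/N = N + 3 = 3 + N)
x = 156912 (x = 4*(39354 - (3 + 123)) = 4*(39354 - 1*126) = 4*(39354 - 126) = 4*39228 = 156912)
G/x = 26308/156912 = 26308*(1/156912) = 6577/39228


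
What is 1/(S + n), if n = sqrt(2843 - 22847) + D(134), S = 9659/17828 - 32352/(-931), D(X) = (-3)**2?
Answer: 12201836301492796/6051324272353232905 - 550978444290848*I*sqrt(5001)/6051324272353232905 ≈ 0.0020164 - 0.0064389*I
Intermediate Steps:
D(X) = 9
S = 585763985/16597868 (S = 9659*(1/17828) - 32352*(-1/931) = 9659/17828 + 32352/931 = 585763985/16597868 ≈ 35.292)
n = 9 + 2*I*sqrt(5001) (n = sqrt(2843 - 22847) + 9 = sqrt(-20004) + 9 = 2*I*sqrt(5001) + 9 = 9 + 2*I*sqrt(5001) ≈ 9.0 + 141.44*I)
1/(S + n) = 1/(585763985/16597868 + (9 + 2*I*sqrt(5001))) = 1/(735144797/16597868 + 2*I*sqrt(5001))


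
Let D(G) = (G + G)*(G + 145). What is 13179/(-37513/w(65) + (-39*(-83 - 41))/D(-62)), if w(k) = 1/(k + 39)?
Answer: -1093857/323812255 ≈ -0.0033781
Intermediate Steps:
D(G) = 2*G*(145 + G) (D(G) = (2*G)*(145 + G) = 2*G*(145 + G))
w(k) = 1/(39 + k)
13179/(-37513/w(65) + (-39*(-83 - 41))/D(-62)) = 13179/(-37513/(1/(39 + 65)) + (-39*(-83 - 41))/((2*(-62)*(145 - 62)))) = 13179/(-37513/(1/104) + (-39*(-124))/((2*(-62)*83))) = 13179/(-37513/1/104 + 4836/(-10292)) = 13179/(-37513*104 + 4836*(-1/10292)) = 13179/(-3901352 - 39/83) = 13179/(-323812255/83) = 13179*(-83/323812255) = -1093857/323812255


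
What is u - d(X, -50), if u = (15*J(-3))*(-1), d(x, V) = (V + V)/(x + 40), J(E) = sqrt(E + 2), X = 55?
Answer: 20/19 - 15*I ≈ 1.0526 - 15.0*I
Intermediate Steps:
J(E) = sqrt(2 + E)
d(x, V) = 2*V/(40 + x) (d(x, V) = (2*V)/(40 + x) = 2*V/(40 + x))
u = -15*I (u = (15*sqrt(2 - 3))*(-1) = (15*sqrt(-1))*(-1) = (15*I)*(-1) = -15*I ≈ -15.0*I)
u - d(X, -50) = -15*I - 2*(-50)/(40 + 55) = -15*I - 2*(-50)/95 = -15*I - 1*(-20/19) = -15*I + 20/19 = 20/19 - 15*I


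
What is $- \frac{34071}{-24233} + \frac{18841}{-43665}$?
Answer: $\frac{1031136262}{1058133945} \approx 0.97449$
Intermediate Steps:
$- \frac{34071}{-24233} + \frac{18841}{-43665} = \left(-34071\right) \left(- \frac{1}{24233}\right) + 18841 \left(- \frac{1}{43665}\right) = \frac{34071}{24233} - \frac{18841}{43665} = \frac{1031136262}{1058133945}$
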